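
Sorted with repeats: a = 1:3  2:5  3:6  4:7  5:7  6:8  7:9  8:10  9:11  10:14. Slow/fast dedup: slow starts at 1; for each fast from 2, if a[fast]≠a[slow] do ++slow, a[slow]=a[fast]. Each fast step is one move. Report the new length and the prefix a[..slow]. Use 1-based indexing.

(s=1,f=2) a[fast]=5≠a[slow]=3 write a[2]=5 → slow++,fast++
(s=2,f=3) a[fast]=6≠a[slow]=5 write a[3]=6 → slow++,fast++
(s=3,f=4) a[fast]=7≠a[slow]=6 write a[4]=7 → slow++,fast++
(s=4,f=5) a[fast]=7=a[slow] dup → fast++
(s=4,f=6) a[fast]=8≠a[slow]=7 write a[5]=8 → slow++,fast++
(s=5,f=7) a[fast]=9≠a[slow]=8 write a[6]=9 → slow++,fast++
(s=6,f=8) a[fast]=10≠a[slow]=9 write a[7]=10 → slow++,fast++
(s=7,f=9) a[fast]=11≠a[slow]=10 write a[8]=11 → slow++,fast++
(s=8,f=10) a[fast]=14≠a[slow]=11 write a[9]=14 → slow++,fast++

length 9; prefix = [3, 5, 6, 7, 8, 9, 10, 11, 14]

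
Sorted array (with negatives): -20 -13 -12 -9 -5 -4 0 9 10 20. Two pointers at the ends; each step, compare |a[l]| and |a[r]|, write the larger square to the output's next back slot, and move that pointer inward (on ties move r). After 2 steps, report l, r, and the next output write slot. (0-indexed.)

[0,9] |-20|<=|20| out[9]=400 → r--
[0,8] |-20|>|10| out[8]=400 → l++

l=1, r=8, next write slot=7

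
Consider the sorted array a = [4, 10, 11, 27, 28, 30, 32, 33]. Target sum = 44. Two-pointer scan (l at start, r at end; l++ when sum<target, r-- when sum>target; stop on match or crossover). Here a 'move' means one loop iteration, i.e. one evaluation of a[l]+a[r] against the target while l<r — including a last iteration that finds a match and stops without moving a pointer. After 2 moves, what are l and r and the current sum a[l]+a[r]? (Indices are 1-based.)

l=3, r=8, sum=44

[1,8] 4+33=37 <44 → l++
[2,8] 10+33=43 <44 → l++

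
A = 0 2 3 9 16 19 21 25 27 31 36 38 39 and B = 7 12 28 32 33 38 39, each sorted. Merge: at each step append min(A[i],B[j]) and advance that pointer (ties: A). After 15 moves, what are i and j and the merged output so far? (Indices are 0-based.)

[i=0,j=0] A[i]=0<=B[j]=7 take 0 → i++
[i=1,j=0] A[i]=2<=B[j]=7 take 2 → i++
[i=2,j=0] A[i]=3<=B[j]=7 take 3 → i++
[i=3,j=0] A[i]=9>B[j]=7 take 7 → j++
[i=3,j=1] A[i]=9<=B[j]=12 take 9 → i++
[i=4,j=1] A[i]=16>B[j]=12 take 12 → j++
[i=4,j=2] A[i]=16<=B[j]=28 take 16 → i++
[i=5,j=2] A[i]=19<=B[j]=28 take 19 → i++
[i=6,j=2] A[i]=21<=B[j]=28 take 21 → i++
[i=7,j=2] A[i]=25<=B[j]=28 take 25 → i++
[i=8,j=2] A[i]=27<=B[j]=28 take 27 → i++
[i=9,j=2] A[i]=31>B[j]=28 take 28 → j++
[i=9,j=3] A[i]=31<=B[j]=32 take 31 → i++
[i=10,j=3] A[i]=36>B[j]=32 take 32 → j++
[i=10,j=4] A[i]=36>B[j]=33 take 33 → j++

i=10, j=5, merged so far=[0, 2, 3, 7, 9, 12, 16, 19, 21, 25, 27, 28, 31, 32, 33]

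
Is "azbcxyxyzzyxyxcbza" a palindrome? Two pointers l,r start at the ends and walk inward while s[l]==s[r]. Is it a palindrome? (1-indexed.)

[1,18] 'a'=='a' → l++,r--
[2,17] 'z'=='z' → l++,r--
[3,16] 'b'=='b' → l++,r--
[4,15] 'c'=='c' → l++,r--
[5,14] 'x'=='x' → l++,r--
[6,13] 'y'=='y' → l++,r--
[7,12] 'x'=='x' → l++,r--
[8,11] 'y'=='y' → l++,r--
[9,10] 'z'=='z' → l++,r--

palindrome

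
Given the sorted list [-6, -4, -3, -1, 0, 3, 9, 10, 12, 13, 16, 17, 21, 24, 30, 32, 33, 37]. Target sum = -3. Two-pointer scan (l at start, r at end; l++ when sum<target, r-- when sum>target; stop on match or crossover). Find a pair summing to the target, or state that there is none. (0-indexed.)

l=0 r=17: -6+37=31 >-3, r--
l=0 r=16: -6+33=27 >-3, r--
l=0 r=15: -6+32=26 >-3, r--
l=0 r=14: -6+30=24 >-3, r--
l=0 r=13: -6+24=18 >-3, r--
l=0 r=12: -6+21=15 >-3, r--
l=0 r=11: -6+17=11 >-3, r--
l=0 r=10: -6+16=10 >-3, r--
l=0 r=9: -6+13=7 >-3, r--
l=0 r=8: -6+12=6 >-3, r--
l=0 r=7: -6+10=4 >-3, r--
l=0 r=6: -6+9=3 >-3, r--
l=0 r=5: -6+3=-3, found

(-6, 3)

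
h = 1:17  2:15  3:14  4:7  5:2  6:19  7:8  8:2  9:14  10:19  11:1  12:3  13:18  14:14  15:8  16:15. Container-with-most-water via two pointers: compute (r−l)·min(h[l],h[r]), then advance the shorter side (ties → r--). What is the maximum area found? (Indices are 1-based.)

max area = 225

l=1 r=16: min(17,15)*15=225 best=225 *, r--
l=1 r=15: min(17,8)*14=112 best=225, r--
l=1 r=14: min(17,14)*13=182 best=225, r--
l=1 r=13: min(17,18)*12=204 best=225, l++
l=2 r=13: min(15,18)*11=165 best=225, l++
l=3 r=13: min(14,18)*10=140 best=225, l++
l=4 r=13: min(7,18)*9=63 best=225, l++
l=5 r=13: min(2,18)*8=16 best=225, l++
l=6 r=13: min(19,18)*7=126 best=225, r--
l=6 r=12: min(19,3)*6=18 best=225, r--
l=6 r=11: min(19,1)*5=5 best=225, r--
l=6 r=10: min(19,19)*4=76 best=225, r--
l=6 r=9: min(19,14)*3=42 best=225, r--
l=6 r=8: min(19,2)*2=4 best=225, r--
l=6 r=7: min(19,8)*1=8 best=225, r--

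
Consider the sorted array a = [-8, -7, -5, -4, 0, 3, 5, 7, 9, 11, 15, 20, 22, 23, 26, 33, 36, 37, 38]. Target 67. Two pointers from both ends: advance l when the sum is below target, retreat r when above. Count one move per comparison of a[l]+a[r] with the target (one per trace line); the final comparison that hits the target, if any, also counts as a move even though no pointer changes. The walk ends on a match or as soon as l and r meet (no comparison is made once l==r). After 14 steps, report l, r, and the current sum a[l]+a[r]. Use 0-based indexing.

[0,18] -8+38=30 <67 → l++
[1,18] -7+38=31 <67 → l++
[2,18] -5+38=33 <67 → l++
[3,18] -4+38=34 <67 → l++
[4,18] 0+38=38 <67 → l++
[5,18] 3+38=41 <67 → l++
[6,18] 5+38=43 <67 → l++
[7,18] 7+38=45 <67 → l++
[8,18] 9+38=47 <67 → l++
[9,18] 11+38=49 <67 → l++
[10,18] 15+38=53 <67 → l++
[11,18] 20+38=58 <67 → l++
[12,18] 22+38=60 <67 → l++
[13,18] 23+38=61 <67 → l++

l=14, r=18, sum=64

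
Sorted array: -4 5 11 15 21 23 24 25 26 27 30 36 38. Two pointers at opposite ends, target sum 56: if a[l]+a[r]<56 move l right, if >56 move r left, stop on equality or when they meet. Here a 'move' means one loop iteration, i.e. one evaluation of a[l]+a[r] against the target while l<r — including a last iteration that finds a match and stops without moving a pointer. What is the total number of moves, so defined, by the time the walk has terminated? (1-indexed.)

[1,13] -4+38=34 <56 → l++
[2,13] 5+38=43 <56 → l++
[3,13] 11+38=49 <56 → l++
[4,13] 15+38=53 <56 → l++
[5,13] 21+38=59 >56 → r--
[5,12] 21+36=57 >56 → r--
[5,11] 21+30=51 <56 → l++
[6,11] 23+30=53 <56 → l++
[7,11] 24+30=54 <56 → l++
[8,11] 25+30=55 <56 → l++
[9,11] 26+30=56 → found

11 moves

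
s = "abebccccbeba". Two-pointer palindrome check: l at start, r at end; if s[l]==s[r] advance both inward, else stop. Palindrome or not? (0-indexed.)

[0,11] 'a'=='a' → l++,r--
[1,10] 'b'=='b' → l++,r--
[2,9] 'e'=='e' → l++,r--
[3,8] 'b'=='b' → l++,r--
[4,7] 'c'=='c' → l++,r--
[5,6] 'c'=='c' → l++,r--

palindrome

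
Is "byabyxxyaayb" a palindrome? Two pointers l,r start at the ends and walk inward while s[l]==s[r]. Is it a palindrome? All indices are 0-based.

not a palindrome (mismatch at 3,8)

l=0 r=11: 'b'=='b', l++,r--
l=1 r=10: 'y'=='y', l++,r--
l=2 r=9: 'a'=='a', l++,r--
l=3 r=8: 'b'!='a', stop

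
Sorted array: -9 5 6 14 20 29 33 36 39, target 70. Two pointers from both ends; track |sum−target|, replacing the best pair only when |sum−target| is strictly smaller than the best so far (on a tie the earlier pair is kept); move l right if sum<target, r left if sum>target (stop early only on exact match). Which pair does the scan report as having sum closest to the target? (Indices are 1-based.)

pair (33, 36) with sum 69 (|Δ|=1)

l=1 r=9: -9+39=30 d=40 *, l++
l=2 r=9: 5+39=44 d=26 *, l++
l=3 r=9: 6+39=45 d=25 *, l++
l=4 r=9: 14+39=53 d=17 *, l++
l=5 r=9: 20+39=59 d=11 *, l++
l=6 r=9: 29+39=68 d=2 *, l++
l=7 r=9: 33+39=72 d=2, r--
l=7 r=8: 33+36=69 d=1 *, l++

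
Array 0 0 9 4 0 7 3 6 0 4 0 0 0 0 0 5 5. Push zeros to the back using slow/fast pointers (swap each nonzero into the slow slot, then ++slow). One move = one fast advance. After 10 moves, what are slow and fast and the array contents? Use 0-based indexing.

slow=6, fast=10, a=[9, 4, 7, 3, 6, 4, 0, 0, 0, 0, 0, 0, 0, 0, 0, 5, 5]

(s=0,f=0) a[fast]=0 → fast++
(s=0,f=1) a[fast]=0 → fast++
(s=0,f=2) a[fast]=9≠0 swap→a[0]=9 → slow++,fast++
(s=1,f=3) a[fast]=4≠0 swap→a[1]=4 → slow++,fast++
(s=2,f=4) a[fast]=0 → fast++
(s=2,f=5) a[fast]=7≠0 swap→a[2]=7 → slow++,fast++
(s=3,f=6) a[fast]=3≠0 swap→a[3]=3 → slow++,fast++
(s=4,f=7) a[fast]=6≠0 swap→a[4]=6 → slow++,fast++
(s=5,f=8) a[fast]=0 → fast++
(s=5,f=9) a[fast]=4≠0 swap→a[5]=4 → slow++,fast++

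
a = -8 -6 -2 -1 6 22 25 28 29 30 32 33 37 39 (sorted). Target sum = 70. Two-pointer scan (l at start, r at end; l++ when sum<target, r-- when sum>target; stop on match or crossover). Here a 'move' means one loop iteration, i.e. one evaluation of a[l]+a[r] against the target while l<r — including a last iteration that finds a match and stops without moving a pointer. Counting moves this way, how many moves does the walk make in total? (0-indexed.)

13 moves

l=0 r=13: -8+39=31 <70, l++
l=1 r=13: -6+39=33 <70, l++
l=2 r=13: -2+39=37 <70, l++
l=3 r=13: -1+39=38 <70, l++
l=4 r=13: 6+39=45 <70, l++
l=5 r=13: 22+39=61 <70, l++
l=6 r=13: 25+39=64 <70, l++
l=7 r=13: 28+39=67 <70, l++
l=8 r=13: 29+39=68 <70, l++
l=9 r=13: 30+39=69 <70, l++
l=10 r=13: 32+39=71 >70, r--
l=10 r=12: 32+37=69 <70, l++
l=11 r=12: 33+37=70, found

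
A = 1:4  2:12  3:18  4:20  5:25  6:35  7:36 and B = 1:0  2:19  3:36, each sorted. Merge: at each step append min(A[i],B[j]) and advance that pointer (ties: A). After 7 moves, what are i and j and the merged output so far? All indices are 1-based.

i=6, j=3, merged so far=[0, 4, 12, 18, 19, 20, 25]

[i=1,j=1] A[i]=4>B[j]=0 take 0 → j++
[i=1,j=2] A[i]=4<=B[j]=19 take 4 → i++
[i=2,j=2] A[i]=12<=B[j]=19 take 12 → i++
[i=3,j=2] A[i]=18<=B[j]=19 take 18 → i++
[i=4,j=2] A[i]=20>B[j]=19 take 19 → j++
[i=4,j=3] A[i]=20<=B[j]=36 take 20 → i++
[i=5,j=3] A[i]=25<=B[j]=36 take 25 → i++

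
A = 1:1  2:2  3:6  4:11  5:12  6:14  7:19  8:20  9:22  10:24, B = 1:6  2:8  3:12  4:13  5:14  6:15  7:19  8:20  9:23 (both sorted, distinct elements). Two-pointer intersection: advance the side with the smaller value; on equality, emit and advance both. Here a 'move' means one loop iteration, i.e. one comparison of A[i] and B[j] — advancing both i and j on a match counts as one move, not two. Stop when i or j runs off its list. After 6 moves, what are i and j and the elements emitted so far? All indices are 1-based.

i=1 j=1: 1<6, i++
i=2 j=1: 2<6, i++
i=3 j=1: 6==6 emit, i++,j++
i=4 j=2: 11>8, j++
i=4 j=3: 11<12, i++
i=5 j=3: 12==12 emit, i++,j++

i=6, j=4, emitted=[6, 12]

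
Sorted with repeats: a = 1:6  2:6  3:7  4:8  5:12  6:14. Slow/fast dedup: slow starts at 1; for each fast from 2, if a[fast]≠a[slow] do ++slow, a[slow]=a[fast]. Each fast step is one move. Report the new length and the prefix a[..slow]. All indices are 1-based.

length 5; prefix = [6, 7, 8, 12, 14]

(s=1,f=2) a[fast]=6=a[slow] dup → fast++
(s=1,f=3) a[fast]=7≠a[slow]=6 write a[2]=7 → slow++,fast++
(s=2,f=4) a[fast]=8≠a[slow]=7 write a[3]=8 → slow++,fast++
(s=3,f=5) a[fast]=12≠a[slow]=8 write a[4]=12 → slow++,fast++
(s=4,f=6) a[fast]=14≠a[slow]=12 write a[5]=14 → slow++,fast++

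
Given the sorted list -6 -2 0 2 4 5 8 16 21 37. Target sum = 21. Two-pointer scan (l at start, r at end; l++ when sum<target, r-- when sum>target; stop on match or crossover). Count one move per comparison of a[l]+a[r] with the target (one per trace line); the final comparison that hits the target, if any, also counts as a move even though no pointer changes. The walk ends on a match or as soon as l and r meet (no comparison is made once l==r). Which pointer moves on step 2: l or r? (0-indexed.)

[0,9] -6+37=31 >21 → r--
[0,8] -6+21=15 <21 → l++

l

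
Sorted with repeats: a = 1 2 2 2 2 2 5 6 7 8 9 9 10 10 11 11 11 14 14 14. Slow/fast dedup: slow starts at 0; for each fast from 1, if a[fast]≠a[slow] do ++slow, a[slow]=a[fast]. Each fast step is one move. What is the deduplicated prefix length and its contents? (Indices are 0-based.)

length 10; prefix = [1, 2, 5, 6, 7, 8, 9, 10, 11, 14]

slow=0 fast=1: a[fast]=2≠a[slow]=1 write a[1]=2, slow++,fast++
slow=1 fast=2: a[fast]=2=a[slow] dup, fast++
slow=1 fast=3: a[fast]=2=a[slow] dup, fast++
slow=1 fast=4: a[fast]=2=a[slow] dup, fast++
slow=1 fast=5: a[fast]=2=a[slow] dup, fast++
slow=1 fast=6: a[fast]=5≠a[slow]=2 write a[2]=5, slow++,fast++
slow=2 fast=7: a[fast]=6≠a[slow]=5 write a[3]=6, slow++,fast++
slow=3 fast=8: a[fast]=7≠a[slow]=6 write a[4]=7, slow++,fast++
slow=4 fast=9: a[fast]=8≠a[slow]=7 write a[5]=8, slow++,fast++
slow=5 fast=10: a[fast]=9≠a[slow]=8 write a[6]=9, slow++,fast++
slow=6 fast=11: a[fast]=9=a[slow] dup, fast++
slow=6 fast=12: a[fast]=10≠a[slow]=9 write a[7]=10, slow++,fast++
slow=7 fast=13: a[fast]=10=a[slow] dup, fast++
slow=7 fast=14: a[fast]=11≠a[slow]=10 write a[8]=11, slow++,fast++
slow=8 fast=15: a[fast]=11=a[slow] dup, fast++
slow=8 fast=16: a[fast]=11=a[slow] dup, fast++
slow=8 fast=17: a[fast]=14≠a[slow]=11 write a[9]=14, slow++,fast++
slow=9 fast=18: a[fast]=14=a[slow] dup, fast++
slow=9 fast=19: a[fast]=14=a[slow] dup, fast++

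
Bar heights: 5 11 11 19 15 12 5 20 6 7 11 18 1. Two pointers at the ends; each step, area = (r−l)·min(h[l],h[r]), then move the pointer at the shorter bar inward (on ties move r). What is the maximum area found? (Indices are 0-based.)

l=0 r=12: min(5,1)*12=12 best=12 *, r--
l=0 r=11: min(5,18)*11=55 best=55 *, l++
l=1 r=11: min(11,18)*10=110 best=110 *, l++
l=2 r=11: min(11,18)*9=99 best=110, l++
l=3 r=11: min(19,18)*8=144 best=144 *, r--
l=3 r=10: min(19,11)*7=77 best=144, r--
l=3 r=9: min(19,7)*6=42 best=144, r--
l=3 r=8: min(19,6)*5=30 best=144, r--
l=3 r=7: min(19,20)*4=76 best=144, l++
l=4 r=7: min(15,20)*3=45 best=144, l++
l=5 r=7: min(12,20)*2=24 best=144, l++
l=6 r=7: min(5,20)*1=5 best=144, l++

max area = 144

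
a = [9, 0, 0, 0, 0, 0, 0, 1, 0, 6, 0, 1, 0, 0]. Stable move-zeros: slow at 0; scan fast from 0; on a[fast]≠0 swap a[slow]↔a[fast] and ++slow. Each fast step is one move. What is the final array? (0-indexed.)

[9, 1, 6, 1, 0, 0, 0, 0, 0, 0, 0, 0, 0, 0]

slow=0 fast=0: a[fast]=9≠0 swap→a[0]=9, slow++,fast++
slow=1 fast=1: a[fast]=0, fast++
slow=1 fast=2: a[fast]=0, fast++
slow=1 fast=3: a[fast]=0, fast++
slow=1 fast=4: a[fast]=0, fast++
slow=1 fast=5: a[fast]=0, fast++
slow=1 fast=6: a[fast]=0, fast++
slow=1 fast=7: a[fast]=1≠0 swap→a[1]=1, slow++,fast++
slow=2 fast=8: a[fast]=0, fast++
slow=2 fast=9: a[fast]=6≠0 swap→a[2]=6, slow++,fast++
slow=3 fast=10: a[fast]=0, fast++
slow=3 fast=11: a[fast]=1≠0 swap→a[3]=1, slow++,fast++
slow=4 fast=12: a[fast]=0, fast++
slow=4 fast=13: a[fast]=0, fast++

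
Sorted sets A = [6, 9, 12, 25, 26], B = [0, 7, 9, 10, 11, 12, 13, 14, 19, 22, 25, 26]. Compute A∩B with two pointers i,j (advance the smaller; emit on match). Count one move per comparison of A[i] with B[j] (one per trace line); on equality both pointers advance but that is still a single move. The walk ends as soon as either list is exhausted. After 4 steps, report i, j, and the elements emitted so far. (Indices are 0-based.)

i=0 j=0: 6>0, j++
i=0 j=1: 6<7, i++
i=1 j=1: 9>7, j++
i=1 j=2: 9==9 emit, i++,j++

i=2, j=3, emitted=[9]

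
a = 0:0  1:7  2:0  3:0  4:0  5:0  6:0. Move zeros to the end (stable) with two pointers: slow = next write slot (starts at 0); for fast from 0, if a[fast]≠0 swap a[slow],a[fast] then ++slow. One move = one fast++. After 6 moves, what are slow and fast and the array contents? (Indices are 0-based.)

(s=0,f=0) a[fast]=0 → fast++
(s=0,f=1) a[fast]=7≠0 swap→a[0]=7 → slow++,fast++
(s=1,f=2) a[fast]=0 → fast++
(s=1,f=3) a[fast]=0 → fast++
(s=1,f=4) a[fast]=0 → fast++
(s=1,f=5) a[fast]=0 → fast++

slow=1, fast=6, a=[7, 0, 0, 0, 0, 0, 0]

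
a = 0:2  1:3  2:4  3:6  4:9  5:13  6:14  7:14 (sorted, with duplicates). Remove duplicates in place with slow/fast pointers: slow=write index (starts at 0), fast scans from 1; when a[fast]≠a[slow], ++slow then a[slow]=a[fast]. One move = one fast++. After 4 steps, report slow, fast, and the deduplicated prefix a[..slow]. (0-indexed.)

slow=0 fast=1: a[fast]=3≠a[slow]=2 write a[1]=3, slow++,fast++
slow=1 fast=2: a[fast]=4≠a[slow]=3 write a[2]=4, slow++,fast++
slow=2 fast=3: a[fast]=6≠a[slow]=4 write a[3]=6, slow++,fast++
slow=3 fast=4: a[fast]=9≠a[slow]=6 write a[4]=9, slow++,fast++

slow=4, fast=5, prefix=[2, 3, 4, 6, 9]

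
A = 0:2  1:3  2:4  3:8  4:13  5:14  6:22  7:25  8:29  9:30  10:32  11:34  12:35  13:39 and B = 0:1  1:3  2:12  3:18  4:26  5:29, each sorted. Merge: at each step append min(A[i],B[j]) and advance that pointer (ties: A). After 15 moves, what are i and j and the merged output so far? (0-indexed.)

[i=0,j=0] A[i]=2>B[j]=1 take 1 → j++
[i=0,j=1] A[i]=2<=B[j]=3 take 2 → i++
[i=1,j=1] A[i]=3<=B[j]=3 take 3 → i++
[i=2,j=1] A[i]=4>B[j]=3 take 3 → j++
[i=2,j=2] A[i]=4<=B[j]=12 take 4 → i++
[i=3,j=2] A[i]=8<=B[j]=12 take 8 → i++
[i=4,j=2] A[i]=13>B[j]=12 take 12 → j++
[i=4,j=3] A[i]=13<=B[j]=18 take 13 → i++
[i=5,j=3] A[i]=14<=B[j]=18 take 14 → i++
[i=6,j=3] A[i]=22>B[j]=18 take 18 → j++
[i=6,j=4] A[i]=22<=B[j]=26 take 22 → i++
[i=7,j=4] A[i]=25<=B[j]=26 take 25 → i++
[i=8,j=4] A[i]=29>B[j]=26 take 26 → j++
[i=8,j=5] A[i]=29<=B[j]=29 take 29 → i++
[i=9,j=5] A[i]=30>B[j]=29 take 29 → j++

i=9, j=6, merged so far=[1, 2, 3, 3, 4, 8, 12, 13, 14, 18, 22, 25, 26, 29, 29]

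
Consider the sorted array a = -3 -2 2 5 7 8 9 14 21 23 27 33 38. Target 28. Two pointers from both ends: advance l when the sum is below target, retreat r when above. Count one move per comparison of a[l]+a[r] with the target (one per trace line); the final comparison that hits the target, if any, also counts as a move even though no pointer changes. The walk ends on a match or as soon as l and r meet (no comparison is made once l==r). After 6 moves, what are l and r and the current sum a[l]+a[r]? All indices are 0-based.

[0,12] -3+38=35 >28 → r--
[0,11] -3+33=30 >28 → r--
[0,10] -3+27=24 <28 → l++
[1,10] -2+27=25 <28 → l++
[2,10] 2+27=29 >28 → r--
[2,9] 2+23=25 <28 → l++

l=3, r=9, sum=28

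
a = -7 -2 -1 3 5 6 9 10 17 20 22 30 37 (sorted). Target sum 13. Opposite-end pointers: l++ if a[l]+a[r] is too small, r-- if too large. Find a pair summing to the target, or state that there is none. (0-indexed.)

l=0 r=12: -7+37=30 >13, r--
l=0 r=11: -7+30=23 >13, r--
l=0 r=10: -7+22=15 >13, r--
l=0 r=9: -7+20=13, found

(-7, 20)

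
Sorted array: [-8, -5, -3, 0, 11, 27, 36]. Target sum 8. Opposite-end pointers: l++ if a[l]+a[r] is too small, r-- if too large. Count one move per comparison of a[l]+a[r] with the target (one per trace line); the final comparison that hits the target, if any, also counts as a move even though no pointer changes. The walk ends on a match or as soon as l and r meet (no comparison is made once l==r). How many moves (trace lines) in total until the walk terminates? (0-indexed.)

5 moves

[0,6] -8+36=28 >8 → r--
[0,5] -8+27=19 >8 → r--
[0,4] -8+11=3 <8 → l++
[1,4] -5+11=6 <8 → l++
[2,4] -3+11=8 → found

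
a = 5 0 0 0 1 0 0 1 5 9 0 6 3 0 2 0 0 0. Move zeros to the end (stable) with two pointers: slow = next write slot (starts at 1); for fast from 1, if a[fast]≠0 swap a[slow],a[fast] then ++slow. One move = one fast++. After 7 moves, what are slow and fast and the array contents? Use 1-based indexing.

slow=3, fast=8, a=[5, 1, 0, 0, 0, 0, 0, 1, 5, 9, 0, 6, 3, 0, 2, 0, 0, 0]

(s=1,f=1) a[fast]=5≠0 swap→a[1]=5 → slow++,fast++
(s=2,f=2) a[fast]=0 → fast++
(s=2,f=3) a[fast]=0 → fast++
(s=2,f=4) a[fast]=0 → fast++
(s=2,f=5) a[fast]=1≠0 swap→a[2]=1 → slow++,fast++
(s=3,f=6) a[fast]=0 → fast++
(s=3,f=7) a[fast]=0 → fast++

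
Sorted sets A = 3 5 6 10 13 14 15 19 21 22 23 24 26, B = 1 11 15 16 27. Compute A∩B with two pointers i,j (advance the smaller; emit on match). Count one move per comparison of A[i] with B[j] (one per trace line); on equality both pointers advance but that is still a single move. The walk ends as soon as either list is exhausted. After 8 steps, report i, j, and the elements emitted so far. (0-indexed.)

[i=0,j=0] 3>1 → j++
[i=0,j=1] 3<11 → i++
[i=1,j=1] 5<11 → i++
[i=2,j=1] 6<11 → i++
[i=3,j=1] 10<11 → i++
[i=4,j=1] 13>11 → j++
[i=4,j=2] 13<15 → i++
[i=5,j=2] 14<15 → i++

i=6, j=2, emitted=[]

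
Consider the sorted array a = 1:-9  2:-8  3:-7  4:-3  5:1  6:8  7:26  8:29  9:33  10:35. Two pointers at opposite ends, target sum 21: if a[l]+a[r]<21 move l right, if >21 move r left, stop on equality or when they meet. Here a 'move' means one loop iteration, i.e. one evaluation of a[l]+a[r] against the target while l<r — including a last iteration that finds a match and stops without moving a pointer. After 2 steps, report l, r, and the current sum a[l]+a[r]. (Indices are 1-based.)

[1,10] -9+35=26 >21 → r--
[1,9] -9+33=24 >21 → r--

l=1, r=8, sum=20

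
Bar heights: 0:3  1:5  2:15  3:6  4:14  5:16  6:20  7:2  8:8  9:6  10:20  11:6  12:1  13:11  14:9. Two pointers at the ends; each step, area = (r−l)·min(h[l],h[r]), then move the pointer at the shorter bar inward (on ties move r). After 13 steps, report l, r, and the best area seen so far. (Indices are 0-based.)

l=6, r=7, best area=121

l=0 r=14: min(3,9)*14=42 best=42 *, l++
l=1 r=14: min(5,9)*13=65 best=65 *, l++
l=2 r=14: min(15,9)*12=108 best=108 *, r--
l=2 r=13: min(15,11)*11=121 best=121 *, r--
l=2 r=12: min(15,1)*10=10 best=121, r--
l=2 r=11: min(15,6)*9=54 best=121, r--
l=2 r=10: min(15,20)*8=120 best=121, l++
l=3 r=10: min(6,20)*7=42 best=121, l++
l=4 r=10: min(14,20)*6=84 best=121, l++
l=5 r=10: min(16,20)*5=80 best=121, l++
l=6 r=10: min(20,20)*4=80 best=121, r--
l=6 r=9: min(20,6)*3=18 best=121, r--
l=6 r=8: min(20,8)*2=16 best=121, r--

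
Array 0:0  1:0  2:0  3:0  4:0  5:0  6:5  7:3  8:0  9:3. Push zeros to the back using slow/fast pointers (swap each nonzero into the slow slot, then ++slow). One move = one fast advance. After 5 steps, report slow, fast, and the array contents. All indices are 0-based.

(s=0,f=0) a[fast]=0 → fast++
(s=0,f=1) a[fast]=0 → fast++
(s=0,f=2) a[fast]=0 → fast++
(s=0,f=3) a[fast]=0 → fast++
(s=0,f=4) a[fast]=0 → fast++

slow=0, fast=5, a=[0, 0, 0, 0, 0, 0, 5, 3, 0, 3]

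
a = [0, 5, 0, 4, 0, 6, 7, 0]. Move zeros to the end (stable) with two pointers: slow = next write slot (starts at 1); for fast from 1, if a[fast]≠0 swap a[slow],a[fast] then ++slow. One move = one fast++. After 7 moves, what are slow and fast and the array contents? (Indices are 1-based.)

slow=5, fast=8, a=[5, 4, 6, 7, 0, 0, 0, 0]

(s=1,f=1) a[fast]=0 → fast++
(s=1,f=2) a[fast]=5≠0 swap→a[1]=5 → slow++,fast++
(s=2,f=3) a[fast]=0 → fast++
(s=2,f=4) a[fast]=4≠0 swap→a[2]=4 → slow++,fast++
(s=3,f=5) a[fast]=0 → fast++
(s=3,f=6) a[fast]=6≠0 swap→a[3]=6 → slow++,fast++
(s=4,f=7) a[fast]=7≠0 swap→a[4]=7 → slow++,fast++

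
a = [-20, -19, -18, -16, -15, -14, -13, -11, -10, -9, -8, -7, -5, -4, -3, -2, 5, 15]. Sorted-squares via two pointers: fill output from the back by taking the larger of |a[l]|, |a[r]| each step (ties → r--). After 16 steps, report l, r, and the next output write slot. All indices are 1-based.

[1,18] |-20|>|15| out[18]=400 → l++
[2,18] |-19|>|15| out[17]=361 → l++
[3,18] |-18|>|15| out[16]=324 → l++
[4,18] |-16|>|15| out[15]=256 → l++
[5,18] |-15|<=|15| out[14]=225 → r--
[5,17] |-15|>|5| out[13]=225 → l++
[6,17] |-14|>|5| out[12]=196 → l++
[7,17] |-13|>|5| out[11]=169 → l++
[8,17] |-11|>|5| out[10]=121 → l++
[9,17] |-10|>|5| out[9]=100 → l++
[10,17] |-9|>|5| out[8]=81 → l++
[11,17] |-8|>|5| out[7]=64 → l++
[12,17] |-7|>|5| out[6]=49 → l++
[13,17] |-5|<=|5| out[5]=25 → r--
[13,16] |-5|>|-2| out[4]=25 → l++
[14,16] |-4|>|-2| out[3]=16 → l++

l=15, r=16, next write slot=2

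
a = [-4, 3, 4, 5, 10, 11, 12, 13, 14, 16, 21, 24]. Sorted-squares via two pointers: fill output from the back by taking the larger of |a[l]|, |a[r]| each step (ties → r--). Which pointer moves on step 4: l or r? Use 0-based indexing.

r

[0,11] |-4|<=|24| out[11]=576 → r--
[0,10] |-4|<=|21| out[10]=441 → r--
[0,9] |-4|<=|16| out[9]=256 → r--
[0,8] |-4|<=|14| out[8]=196 → r--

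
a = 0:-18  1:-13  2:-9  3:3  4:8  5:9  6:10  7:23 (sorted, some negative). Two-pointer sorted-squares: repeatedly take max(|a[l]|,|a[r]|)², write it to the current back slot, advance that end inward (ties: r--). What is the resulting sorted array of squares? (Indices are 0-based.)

[0,7] |-18|<=|23| out[7]=529 → r--
[0,6] |-18|>|10| out[6]=324 → l++
[1,6] |-13|>|10| out[5]=169 → l++
[2,6] |-9|<=|10| out[4]=100 → r--
[2,5] |-9|<=|9| out[3]=81 → r--
[2,4] |-9|>|8| out[2]=81 → l++
[3,4] |3|<=|8| out[1]=64 → r--
[3,3] |3|<=|3| out[0]=9 → r--

[9, 64, 81, 81, 100, 169, 324, 529]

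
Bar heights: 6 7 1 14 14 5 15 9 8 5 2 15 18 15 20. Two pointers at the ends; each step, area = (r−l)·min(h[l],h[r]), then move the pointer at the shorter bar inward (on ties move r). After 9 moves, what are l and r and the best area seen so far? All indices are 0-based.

[0,14] min(6,20)*14=84 best=84 * → l++
[1,14] min(7,20)*13=91 best=91 * → l++
[2,14] min(1,20)*12=12 best=91 → l++
[3,14] min(14,20)*11=154 best=154 * → l++
[4,14] min(14,20)*10=140 best=154 → l++
[5,14] min(5,20)*9=45 best=154 → l++
[6,14] min(15,20)*8=120 best=154 → l++
[7,14] min(9,20)*7=63 best=154 → l++
[8,14] min(8,20)*6=48 best=154 → l++

l=9, r=14, best area=154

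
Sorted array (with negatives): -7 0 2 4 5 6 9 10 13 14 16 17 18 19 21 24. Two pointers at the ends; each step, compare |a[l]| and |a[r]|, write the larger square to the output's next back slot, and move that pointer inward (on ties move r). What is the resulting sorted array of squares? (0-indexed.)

l=0 r=15: |-7|<=|24| out[15]=576, r--
l=0 r=14: |-7|<=|21| out[14]=441, r--
l=0 r=13: |-7|<=|19| out[13]=361, r--
l=0 r=12: |-7|<=|18| out[12]=324, r--
l=0 r=11: |-7|<=|17| out[11]=289, r--
l=0 r=10: |-7|<=|16| out[10]=256, r--
l=0 r=9: |-7|<=|14| out[9]=196, r--
l=0 r=8: |-7|<=|13| out[8]=169, r--
l=0 r=7: |-7|<=|10| out[7]=100, r--
l=0 r=6: |-7|<=|9| out[6]=81, r--
l=0 r=5: |-7|>|6| out[5]=49, l++
l=1 r=5: |0|<=|6| out[4]=36, r--
l=1 r=4: |0|<=|5| out[3]=25, r--
l=1 r=3: |0|<=|4| out[2]=16, r--
l=1 r=2: |0|<=|2| out[1]=4, r--
l=1 r=1: |0|<=|0| out[0]=0, r--

[0, 4, 16, 25, 36, 49, 81, 100, 169, 196, 256, 289, 324, 361, 441, 576]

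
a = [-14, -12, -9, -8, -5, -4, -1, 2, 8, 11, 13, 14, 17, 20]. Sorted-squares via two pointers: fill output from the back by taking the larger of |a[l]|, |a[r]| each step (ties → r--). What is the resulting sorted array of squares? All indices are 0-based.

[1, 4, 16, 25, 64, 64, 81, 121, 144, 169, 196, 196, 289, 400]

[0,13] |-14|<=|20| out[13]=400 → r--
[0,12] |-14|<=|17| out[12]=289 → r--
[0,11] |-14|<=|14| out[11]=196 → r--
[0,10] |-14|>|13| out[10]=196 → l++
[1,10] |-12|<=|13| out[9]=169 → r--
[1,9] |-12|>|11| out[8]=144 → l++
[2,9] |-9|<=|11| out[7]=121 → r--
[2,8] |-9|>|8| out[6]=81 → l++
[3,8] |-8|<=|8| out[5]=64 → r--
[3,7] |-8|>|2| out[4]=64 → l++
[4,7] |-5|>|2| out[3]=25 → l++
[5,7] |-4|>|2| out[2]=16 → l++
[6,7] |-1|<=|2| out[1]=4 → r--
[6,6] |-1|<=|-1| out[0]=1 → r--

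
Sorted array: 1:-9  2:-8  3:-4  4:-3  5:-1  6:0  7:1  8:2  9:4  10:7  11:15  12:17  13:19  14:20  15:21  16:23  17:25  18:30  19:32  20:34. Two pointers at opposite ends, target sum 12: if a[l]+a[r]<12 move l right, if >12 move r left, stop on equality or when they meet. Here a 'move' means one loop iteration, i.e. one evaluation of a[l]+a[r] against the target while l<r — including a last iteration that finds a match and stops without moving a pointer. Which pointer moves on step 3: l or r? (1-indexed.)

r

l=1 r=20: -9+34=25 >12, r--
l=1 r=19: -9+32=23 >12, r--
l=1 r=18: -9+30=21 >12, r--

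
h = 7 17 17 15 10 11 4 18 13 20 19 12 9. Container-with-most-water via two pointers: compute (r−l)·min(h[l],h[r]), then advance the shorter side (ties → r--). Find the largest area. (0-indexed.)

[0,12] min(7,9)*12=84 best=84 * → l++
[1,12] min(17,9)*11=99 best=99 * → r--
[1,11] min(17,12)*10=120 best=120 * → r--
[1,10] min(17,19)*9=153 best=153 * → l++
[2,10] min(17,19)*8=136 best=153 → l++
[3,10] min(15,19)*7=105 best=153 → l++
[4,10] min(10,19)*6=60 best=153 → l++
[5,10] min(11,19)*5=55 best=153 → l++
[6,10] min(4,19)*4=16 best=153 → l++
[7,10] min(18,19)*3=54 best=153 → l++
[8,10] min(13,19)*2=26 best=153 → l++
[9,10] min(20,19)*1=19 best=153 → r--

max area = 153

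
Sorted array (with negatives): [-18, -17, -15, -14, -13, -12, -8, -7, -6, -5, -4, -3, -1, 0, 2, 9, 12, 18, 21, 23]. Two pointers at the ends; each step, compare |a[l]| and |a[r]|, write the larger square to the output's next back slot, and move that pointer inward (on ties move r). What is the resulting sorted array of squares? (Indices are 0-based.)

[0,19] |-18|<=|23| out[19]=529 → r--
[0,18] |-18|<=|21| out[18]=441 → r--
[0,17] |-18|<=|18| out[17]=324 → r--
[0,16] |-18|>|12| out[16]=324 → l++
[1,16] |-17|>|12| out[15]=289 → l++
[2,16] |-15|>|12| out[14]=225 → l++
[3,16] |-14|>|12| out[13]=196 → l++
[4,16] |-13|>|12| out[12]=169 → l++
[5,16] |-12|<=|12| out[11]=144 → r--
[5,15] |-12|>|9| out[10]=144 → l++
[6,15] |-8|<=|9| out[9]=81 → r--
[6,14] |-8|>|2| out[8]=64 → l++
[7,14] |-7|>|2| out[7]=49 → l++
[8,14] |-6|>|2| out[6]=36 → l++
[9,14] |-5|>|2| out[5]=25 → l++
[10,14] |-4|>|2| out[4]=16 → l++
[11,14] |-3|>|2| out[3]=9 → l++
[12,14] |-1|<=|2| out[2]=4 → r--
[12,13] |-1|>|0| out[1]=1 → l++
[13,13] |0|<=|0| out[0]=0 → r--

[0, 1, 4, 9, 16, 25, 36, 49, 64, 81, 144, 144, 169, 196, 225, 289, 324, 324, 441, 529]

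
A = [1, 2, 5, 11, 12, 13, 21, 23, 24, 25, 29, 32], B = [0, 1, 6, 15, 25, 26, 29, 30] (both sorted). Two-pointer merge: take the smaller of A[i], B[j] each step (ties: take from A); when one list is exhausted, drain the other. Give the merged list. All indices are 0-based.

i=0 j=0: A[i]=1>B[j]=0 take 0, j++
i=0 j=1: A[i]=1<=B[j]=1 take 1, i++
i=1 j=1: A[i]=2>B[j]=1 take 1, j++
i=1 j=2: A[i]=2<=B[j]=6 take 2, i++
i=2 j=2: A[i]=5<=B[j]=6 take 5, i++
i=3 j=2: A[i]=11>B[j]=6 take 6, j++
i=3 j=3: A[i]=11<=B[j]=15 take 11, i++
i=4 j=3: A[i]=12<=B[j]=15 take 12, i++
i=5 j=3: A[i]=13<=B[j]=15 take 13, i++
i=6 j=3: A[i]=21>B[j]=15 take 15, j++
i=6 j=4: A[i]=21<=B[j]=25 take 21, i++
i=7 j=4: A[i]=23<=B[j]=25 take 23, i++
i=8 j=4: A[i]=24<=B[j]=25 take 24, i++
i=9 j=4: A[i]=25<=B[j]=25 take 25, i++
i=10 j=4: A[i]=29>B[j]=25 take 25, j++
i=10 j=5: A[i]=29>B[j]=26 take 26, j++
i=10 j=6: A[i]=29<=B[j]=29 take 29, i++
i=11 j=6: A[i]=32>B[j]=29 take 29, j++
i=11 j=7: A[i]=32>B[j]=30 take 30, j++
i=11 j=8: B done, take A[i]=32, i++

[0, 1, 1, 2, 5, 6, 11, 12, 13, 15, 21, 23, 24, 25, 25, 26, 29, 29, 30, 32]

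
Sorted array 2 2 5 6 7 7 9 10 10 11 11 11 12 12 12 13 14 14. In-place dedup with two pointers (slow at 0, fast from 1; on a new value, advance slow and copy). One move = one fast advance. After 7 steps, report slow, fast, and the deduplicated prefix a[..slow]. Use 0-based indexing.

(s=0,f=1) a[fast]=2=a[slow] dup → fast++
(s=0,f=2) a[fast]=5≠a[slow]=2 write a[1]=5 → slow++,fast++
(s=1,f=3) a[fast]=6≠a[slow]=5 write a[2]=6 → slow++,fast++
(s=2,f=4) a[fast]=7≠a[slow]=6 write a[3]=7 → slow++,fast++
(s=3,f=5) a[fast]=7=a[slow] dup → fast++
(s=3,f=6) a[fast]=9≠a[slow]=7 write a[4]=9 → slow++,fast++
(s=4,f=7) a[fast]=10≠a[slow]=9 write a[5]=10 → slow++,fast++

slow=5, fast=8, prefix=[2, 5, 6, 7, 9, 10]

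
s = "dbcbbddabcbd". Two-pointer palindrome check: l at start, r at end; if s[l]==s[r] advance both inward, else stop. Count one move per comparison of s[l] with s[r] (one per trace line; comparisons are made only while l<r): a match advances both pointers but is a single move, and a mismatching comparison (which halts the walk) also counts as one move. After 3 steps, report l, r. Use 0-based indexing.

l=0 r=11: 'd'=='d', l++,r--
l=1 r=10: 'b'=='b', l++,r--
l=2 r=9: 'c'=='c', l++,r--

l=3, r=8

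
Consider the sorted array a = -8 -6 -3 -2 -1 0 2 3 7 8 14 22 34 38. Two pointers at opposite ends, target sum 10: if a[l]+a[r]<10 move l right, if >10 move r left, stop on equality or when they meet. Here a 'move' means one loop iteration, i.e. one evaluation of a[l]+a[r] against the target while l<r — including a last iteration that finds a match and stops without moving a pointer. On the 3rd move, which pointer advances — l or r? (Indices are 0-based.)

r

l=0 r=13: -8+38=30 >10, r--
l=0 r=12: -8+34=26 >10, r--
l=0 r=11: -8+22=14 >10, r--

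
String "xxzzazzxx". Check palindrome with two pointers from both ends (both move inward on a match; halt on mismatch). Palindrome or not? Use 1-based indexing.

[1,9] 'x'=='x' → l++,r--
[2,8] 'x'=='x' → l++,r--
[3,7] 'z'=='z' → l++,r--
[4,6] 'z'=='z' → l++,r--

palindrome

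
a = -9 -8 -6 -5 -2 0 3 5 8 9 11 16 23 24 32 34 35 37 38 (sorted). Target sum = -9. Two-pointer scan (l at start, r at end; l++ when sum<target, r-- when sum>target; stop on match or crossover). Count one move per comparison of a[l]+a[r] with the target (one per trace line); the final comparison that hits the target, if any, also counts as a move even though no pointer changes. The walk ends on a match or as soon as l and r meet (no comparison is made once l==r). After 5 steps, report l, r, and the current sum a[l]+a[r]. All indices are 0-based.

l=0 r=18: -9+38=29 >-9, r--
l=0 r=17: -9+37=28 >-9, r--
l=0 r=16: -9+35=26 >-9, r--
l=0 r=15: -9+34=25 >-9, r--
l=0 r=14: -9+32=23 >-9, r--

l=0, r=13, sum=15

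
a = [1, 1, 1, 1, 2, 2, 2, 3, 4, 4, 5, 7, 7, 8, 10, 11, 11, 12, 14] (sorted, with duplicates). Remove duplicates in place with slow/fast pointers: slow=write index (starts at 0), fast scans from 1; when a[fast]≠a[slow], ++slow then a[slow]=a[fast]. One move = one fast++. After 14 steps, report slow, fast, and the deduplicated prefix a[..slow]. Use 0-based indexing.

(s=0,f=1) a[fast]=1=a[slow] dup → fast++
(s=0,f=2) a[fast]=1=a[slow] dup → fast++
(s=0,f=3) a[fast]=1=a[slow] dup → fast++
(s=0,f=4) a[fast]=2≠a[slow]=1 write a[1]=2 → slow++,fast++
(s=1,f=5) a[fast]=2=a[slow] dup → fast++
(s=1,f=6) a[fast]=2=a[slow] dup → fast++
(s=1,f=7) a[fast]=3≠a[slow]=2 write a[2]=3 → slow++,fast++
(s=2,f=8) a[fast]=4≠a[slow]=3 write a[3]=4 → slow++,fast++
(s=3,f=9) a[fast]=4=a[slow] dup → fast++
(s=3,f=10) a[fast]=5≠a[slow]=4 write a[4]=5 → slow++,fast++
(s=4,f=11) a[fast]=7≠a[slow]=5 write a[5]=7 → slow++,fast++
(s=5,f=12) a[fast]=7=a[slow] dup → fast++
(s=5,f=13) a[fast]=8≠a[slow]=7 write a[6]=8 → slow++,fast++
(s=6,f=14) a[fast]=10≠a[slow]=8 write a[7]=10 → slow++,fast++

slow=7, fast=15, prefix=[1, 2, 3, 4, 5, 7, 8, 10]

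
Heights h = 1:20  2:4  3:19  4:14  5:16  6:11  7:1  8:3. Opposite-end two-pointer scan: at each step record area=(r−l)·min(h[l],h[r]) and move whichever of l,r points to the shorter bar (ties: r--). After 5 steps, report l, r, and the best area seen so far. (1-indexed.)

l=1, r=3, best area=64

[1,8] min(20,3)*7=21 best=21 * → r--
[1,7] min(20,1)*6=6 best=21 → r--
[1,6] min(20,11)*5=55 best=55 * → r--
[1,5] min(20,16)*4=64 best=64 * → r--
[1,4] min(20,14)*3=42 best=64 → r--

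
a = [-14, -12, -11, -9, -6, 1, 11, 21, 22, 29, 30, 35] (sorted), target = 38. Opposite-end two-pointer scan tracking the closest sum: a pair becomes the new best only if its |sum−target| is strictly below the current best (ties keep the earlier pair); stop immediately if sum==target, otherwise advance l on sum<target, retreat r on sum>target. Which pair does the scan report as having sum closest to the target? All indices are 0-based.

l=0 r=11: -14+35=21 d=17 *, l++
l=1 r=11: -12+35=23 d=15 *, l++
l=2 r=11: -11+35=24 d=14 *, l++
l=3 r=11: -9+35=26 d=12 *, l++
l=4 r=11: -6+35=29 d=9 *, l++
l=5 r=11: 1+35=36 d=2 *, l++
l=6 r=11: 11+35=46 d=8, r--
l=6 r=10: 11+30=41 d=3, r--
l=6 r=9: 11+29=40 d=2, r--
l=6 r=8: 11+22=33 d=5, l++
l=7 r=8: 21+22=43 d=5, r--

pair (1, 35) with sum 36 (|Δ|=2)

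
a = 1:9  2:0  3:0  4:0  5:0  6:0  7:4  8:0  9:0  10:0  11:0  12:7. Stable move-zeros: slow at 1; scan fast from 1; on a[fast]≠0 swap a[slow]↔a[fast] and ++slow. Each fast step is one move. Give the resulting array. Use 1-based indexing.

[9, 4, 7, 0, 0, 0, 0, 0, 0, 0, 0, 0]

slow=1 fast=1: a[fast]=9≠0 swap→a[1]=9, slow++,fast++
slow=2 fast=2: a[fast]=0, fast++
slow=2 fast=3: a[fast]=0, fast++
slow=2 fast=4: a[fast]=0, fast++
slow=2 fast=5: a[fast]=0, fast++
slow=2 fast=6: a[fast]=0, fast++
slow=2 fast=7: a[fast]=4≠0 swap→a[2]=4, slow++,fast++
slow=3 fast=8: a[fast]=0, fast++
slow=3 fast=9: a[fast]=0, fast++
slow=3 fast=10: a[fast]=0, fast++
slow=3 fast=11: a[fast]=0, fast++
slow=3 fast=12: a[fast]=7≠0 swap→a[3]=7, slow++,fast++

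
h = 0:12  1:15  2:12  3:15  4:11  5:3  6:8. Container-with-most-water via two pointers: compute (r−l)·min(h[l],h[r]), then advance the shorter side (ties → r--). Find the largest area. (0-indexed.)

max area = 48

l=0 r=6: min(12,8)*6=48 best=48 *, r--
l=0 r=5: min(12,3)*5=15 best=48, r--
l=0 r=4: min(12,11)*4=44 best=48, r--
l=0 r=3: min(12,15)*3=36 best=48, l++
l=1 r=3: min(15,15)*2=30 best=48, r--
l=1 r=2: min(15,12)*1=12 best=48, r--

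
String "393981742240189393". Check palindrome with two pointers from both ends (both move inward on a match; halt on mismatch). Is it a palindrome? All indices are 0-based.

not a palindrome (mismatch at 6,11)

[0,17] '3'=='3' → l++,r--
[1,16] '9'=='9' → l++,r--
[2,15] '3'=='3' → l++,r--
[3,14] '9'=='9' → l++,r--
[4,13] '8'=='8' → l++,r--
[5,12] '1'=='1' → l++,r--
[6,11] '7'!='0' → stop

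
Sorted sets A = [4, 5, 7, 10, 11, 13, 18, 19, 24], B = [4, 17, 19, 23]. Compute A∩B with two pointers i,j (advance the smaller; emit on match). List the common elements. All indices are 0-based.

[i=0,j=0] 4==4 emit → i++,j++
[i=1,j=1] 5<17 → i++
[i=2,j=1] 7<17 → i++
[i=3,j=1] 10<17 → i++
[i=4,j=1] 11<17 → i++
[i=5,j=1] 13<17 → i++
[i=6,j=1] 18>17 → j++
[i=6,j=2] 18<19 → i++
[i=7,j=2] 19==19 emit → i++,j++
[i=8,j=3] 24>23 → j++

intersection = [4, 19]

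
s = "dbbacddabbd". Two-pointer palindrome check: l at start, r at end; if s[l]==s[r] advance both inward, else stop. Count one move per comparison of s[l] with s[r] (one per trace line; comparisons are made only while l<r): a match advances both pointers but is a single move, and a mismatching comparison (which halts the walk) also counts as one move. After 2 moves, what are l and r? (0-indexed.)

l=0 r=10: 'd'=='d', l++,r--
l=1 r=9: 'b'=='b', l++,r--

l=2, r=8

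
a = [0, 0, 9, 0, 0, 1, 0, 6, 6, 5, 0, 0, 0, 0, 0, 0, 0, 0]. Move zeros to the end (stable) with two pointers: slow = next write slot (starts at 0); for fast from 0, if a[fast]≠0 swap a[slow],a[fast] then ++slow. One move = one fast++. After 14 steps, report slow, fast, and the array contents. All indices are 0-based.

slow=5, fast=14, a=[9, 1, 6, 6, 5, 0, 0, 0, 0, 0, 0, 0, 0, 0, 0, 0, 0, 0]

slow=0 fast=0: a[fast]=0, fast++
slow=0 fast=1: a[fast]=0, fast++
slow=0 fast=2: a[fast]=9≠0 swap→a[0]=9, slow++,fast++
slow=1 fast=3: a[fast]=0, fast++
slow=1 fast=4: a[fast]=0, fast++
slow=1 fast=5: a[fast]=1≠0 swap→a[1]=1, slow++,fast++
slow=2 fast=6: a[fast]=0, fast++
slow=2 fast=7: a[fast]=6≠0 swap→a[2]=6, slow++,fast++
slow=3 fast=8: a[fast]=6≠0 swap→a[3]=6, slow++,fast++
slow=4 fast=9: a[fast]=5≠0 swap→a[4]=5, slow++,fast++
slow=5 fast=10: a[fast]=0, fast++
slow=5 fast=11: a[fast]=0, fast++
slow=5 fast=12: a[fast]=0, fast++
slow=5 fast=13: a[fast]=0, fast++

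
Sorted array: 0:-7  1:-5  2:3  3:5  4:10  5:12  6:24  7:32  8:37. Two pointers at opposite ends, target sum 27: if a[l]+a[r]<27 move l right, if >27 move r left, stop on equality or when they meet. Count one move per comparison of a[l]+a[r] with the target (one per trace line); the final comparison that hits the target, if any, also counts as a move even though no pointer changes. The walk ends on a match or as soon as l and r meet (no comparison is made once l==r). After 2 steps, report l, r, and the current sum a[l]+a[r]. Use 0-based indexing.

l=1, r=7, sum=27

l=0 r=8: -7+37=30 >27, r--
l=0 r=7: -7+32=25 <27, l++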